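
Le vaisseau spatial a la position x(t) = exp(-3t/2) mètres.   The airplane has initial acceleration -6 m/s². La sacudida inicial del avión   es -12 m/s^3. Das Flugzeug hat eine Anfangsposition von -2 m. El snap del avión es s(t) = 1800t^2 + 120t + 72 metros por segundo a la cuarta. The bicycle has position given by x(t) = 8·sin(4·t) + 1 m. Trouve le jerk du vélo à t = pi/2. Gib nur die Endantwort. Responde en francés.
j(pi/2) = -512.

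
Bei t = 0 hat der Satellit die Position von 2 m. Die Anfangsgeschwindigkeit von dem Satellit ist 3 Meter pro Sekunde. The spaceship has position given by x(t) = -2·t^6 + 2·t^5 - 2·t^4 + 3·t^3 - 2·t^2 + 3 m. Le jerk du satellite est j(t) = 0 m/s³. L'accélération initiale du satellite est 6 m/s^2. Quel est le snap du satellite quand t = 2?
Pour résoudre ceci, nous devons prendre 1 dérivée de notre équation du jerk j(t) = 0. La dérivée du jerk donne le snap: s(t) = 0. En utilisant s(t) = 0 et en substituant t = 2, nous trouvons s = 0.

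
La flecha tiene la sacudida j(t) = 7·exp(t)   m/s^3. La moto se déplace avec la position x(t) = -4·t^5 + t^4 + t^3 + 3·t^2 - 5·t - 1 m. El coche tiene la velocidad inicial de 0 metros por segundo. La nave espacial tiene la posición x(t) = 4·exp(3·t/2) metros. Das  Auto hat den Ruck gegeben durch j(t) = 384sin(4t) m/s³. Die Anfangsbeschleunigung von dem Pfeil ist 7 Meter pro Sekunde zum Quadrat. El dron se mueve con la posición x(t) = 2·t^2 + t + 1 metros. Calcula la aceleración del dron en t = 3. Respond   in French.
Pour résoudre ceci, nous devons prendre 2 dérivées de notre équation de la position x(t) = 2·t^2 + t + 1. En prenant d/dt de x(t), nous trouvons v(t) = 4·t + 1. En dérivant la vitesse, nous obtenons l'accélération: a(t) = 4. En utilisant a(t) = 4 et en substituant t = 3, nous trouvons a = 4.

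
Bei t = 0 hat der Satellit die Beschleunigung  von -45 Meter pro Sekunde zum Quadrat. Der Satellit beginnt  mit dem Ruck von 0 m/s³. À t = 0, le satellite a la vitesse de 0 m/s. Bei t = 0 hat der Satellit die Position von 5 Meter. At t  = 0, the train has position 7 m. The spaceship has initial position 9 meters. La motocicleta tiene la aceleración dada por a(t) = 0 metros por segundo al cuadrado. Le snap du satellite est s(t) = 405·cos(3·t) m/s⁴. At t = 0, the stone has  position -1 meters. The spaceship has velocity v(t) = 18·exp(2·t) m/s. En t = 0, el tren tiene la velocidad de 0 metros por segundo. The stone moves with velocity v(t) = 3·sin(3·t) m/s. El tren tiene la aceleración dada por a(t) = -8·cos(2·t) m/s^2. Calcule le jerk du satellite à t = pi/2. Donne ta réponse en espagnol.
Partiendo del snap s(t) = 405·cos(3·t), tomamos 1 integral. Integrando el snap y usando la condición inicial j(0) = 0, obtenemos j(t) = 135·sin(3·t). Usando j(t) = 135·sin(3·t) y sustituyendo t = pi/2, encontramos j = -135.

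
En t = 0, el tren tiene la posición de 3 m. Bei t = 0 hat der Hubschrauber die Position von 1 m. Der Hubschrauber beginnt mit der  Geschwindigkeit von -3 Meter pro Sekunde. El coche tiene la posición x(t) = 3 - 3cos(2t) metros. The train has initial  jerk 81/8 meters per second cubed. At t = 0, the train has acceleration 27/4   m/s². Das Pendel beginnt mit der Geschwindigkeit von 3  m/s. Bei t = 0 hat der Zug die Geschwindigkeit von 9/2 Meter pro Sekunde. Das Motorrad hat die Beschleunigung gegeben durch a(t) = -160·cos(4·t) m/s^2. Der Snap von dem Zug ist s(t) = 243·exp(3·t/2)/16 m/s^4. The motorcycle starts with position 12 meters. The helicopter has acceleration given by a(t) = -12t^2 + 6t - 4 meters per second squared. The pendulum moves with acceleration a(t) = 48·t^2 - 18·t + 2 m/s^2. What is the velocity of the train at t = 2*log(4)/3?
To solve this, we need to take 3 antiderivatives of our snap equation s(t) = 243·exp(3·t/2)/16. Finding the antiderivative of s(t) and using j(0) = 81/8: j(t) = 81·exp(3·t/2)/8. The antiderivative of jerk is acceleration. Using a(0) = 27/4, we get a(t) = 27·exp(3·t/2)/4. Taking ∫a(t)dt and applying v(0) = 9/2, we find v(t) = 9·exp(3·t/2)/2. From the given velocity equation v(t) = 9·exp(3·t/2)/2, we substitute t = 2*log(4)/3 to get v = 18.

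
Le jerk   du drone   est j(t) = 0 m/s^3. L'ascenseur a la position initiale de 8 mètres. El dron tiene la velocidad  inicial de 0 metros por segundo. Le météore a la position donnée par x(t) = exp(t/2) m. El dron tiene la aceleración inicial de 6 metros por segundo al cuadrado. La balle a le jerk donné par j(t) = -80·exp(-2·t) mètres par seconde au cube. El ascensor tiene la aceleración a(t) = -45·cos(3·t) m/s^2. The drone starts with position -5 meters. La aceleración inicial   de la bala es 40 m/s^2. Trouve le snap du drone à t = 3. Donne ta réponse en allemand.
Wir müssen unsere Gleichung für den Ruck j(t) = 0 1-mal ableiten. Mit d/dt von j(t) finden wir s(t) = 0. Wir haben den Snap s(t) = 0. Durch Einsetzen von t = 3: s(3) = 0.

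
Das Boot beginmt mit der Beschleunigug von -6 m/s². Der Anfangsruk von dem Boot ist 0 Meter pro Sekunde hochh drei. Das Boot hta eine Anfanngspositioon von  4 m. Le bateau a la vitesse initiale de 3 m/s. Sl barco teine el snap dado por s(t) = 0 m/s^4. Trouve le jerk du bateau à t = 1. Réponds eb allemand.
Wir müssen die Stammfunktion unserer Gleichung für den Snap s(t) = 0 1-mal finden. Das Integral von dem Snap, mit j(0) = 0, ergibt den Ruck: j(t) = 0. Mit j(t) = 0 und Einsetzen von t = 1, finden wir j = 0.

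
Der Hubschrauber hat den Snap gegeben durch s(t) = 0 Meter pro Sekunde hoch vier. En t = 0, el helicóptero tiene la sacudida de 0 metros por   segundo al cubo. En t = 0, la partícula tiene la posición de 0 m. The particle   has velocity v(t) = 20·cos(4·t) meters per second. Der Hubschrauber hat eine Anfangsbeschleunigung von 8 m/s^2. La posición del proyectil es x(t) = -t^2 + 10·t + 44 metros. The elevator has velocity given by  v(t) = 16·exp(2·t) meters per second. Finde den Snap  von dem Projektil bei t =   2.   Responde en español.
Debemos derivar nuestra ecuación de la posición x(t) = -t^2 + 10·t + 44 4 veces. Derivando la posición, obtenemos la velocidad: v(t) = 10 - 2·t. Derivando la velocidad, obtenemos la aceleración: a(t) = -2. La derivada de la aceleración da la sacudida: j(t) = 0. La derivada de la sacudida da el snap: s(t) = 0. De la ecuación del snap s(t) = 0, sustituimos t = 2 para obtener s = 0.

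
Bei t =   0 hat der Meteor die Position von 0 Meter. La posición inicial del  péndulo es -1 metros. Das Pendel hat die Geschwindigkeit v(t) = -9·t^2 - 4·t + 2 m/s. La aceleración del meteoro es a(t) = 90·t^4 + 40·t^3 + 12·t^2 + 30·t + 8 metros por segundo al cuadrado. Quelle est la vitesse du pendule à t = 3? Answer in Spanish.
Usando v(t) = -9·t^2 - 4·t + 2 y sustituyendo t = 3, encontramos v = -91.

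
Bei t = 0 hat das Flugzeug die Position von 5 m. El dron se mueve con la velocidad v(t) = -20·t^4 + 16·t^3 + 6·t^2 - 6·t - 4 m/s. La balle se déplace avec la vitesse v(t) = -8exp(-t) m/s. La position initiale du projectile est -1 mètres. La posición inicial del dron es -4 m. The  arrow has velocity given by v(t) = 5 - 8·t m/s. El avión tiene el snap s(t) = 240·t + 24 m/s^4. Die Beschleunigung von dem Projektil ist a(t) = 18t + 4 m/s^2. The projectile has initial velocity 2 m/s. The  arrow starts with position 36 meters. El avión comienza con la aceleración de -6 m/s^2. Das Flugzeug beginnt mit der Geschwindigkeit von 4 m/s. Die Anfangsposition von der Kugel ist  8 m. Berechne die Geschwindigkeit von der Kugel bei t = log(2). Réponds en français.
En utilisant v(t) = -8·exp(-t) et en substituant t = log(2), nous trouvons v = -4.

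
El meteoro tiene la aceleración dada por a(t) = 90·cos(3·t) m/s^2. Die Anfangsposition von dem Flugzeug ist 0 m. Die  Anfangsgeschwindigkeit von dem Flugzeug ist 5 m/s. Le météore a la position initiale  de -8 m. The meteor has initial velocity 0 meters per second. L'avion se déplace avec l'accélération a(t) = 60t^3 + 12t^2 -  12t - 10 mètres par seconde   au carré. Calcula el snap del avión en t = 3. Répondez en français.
Nous devons dériver notre équation de l'accélération a(t) = 60·t^3 + 12·t^2 - 12·t - 10 2 fois. En prenant d/dt de a(t), nous trouvons j(t) = 180·t^2 + 24·t - 12. La dérivée du jerk donne le snap: s(t) = 360·t + 24. De l'équation du snap s(t) = 360·t + 24, nous substituons t = 3 pour obtenir s = 1104.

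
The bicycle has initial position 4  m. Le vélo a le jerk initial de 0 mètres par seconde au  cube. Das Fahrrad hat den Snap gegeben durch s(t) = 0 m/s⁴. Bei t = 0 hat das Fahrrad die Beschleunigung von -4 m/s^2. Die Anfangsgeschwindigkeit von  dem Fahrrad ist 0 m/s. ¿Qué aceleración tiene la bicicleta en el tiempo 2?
Necesitamos integrar nuestra ecuación del snap s(t) = 0 2 veces. Tomando ∫s(t)dt y aplicando j(0) = 0, encontramos j(t) = 0. Integrando la sacudida y usando la condición inicial a(0) = -4, obtenemos a(t) = -4. Usando a(t) = -4 y sustituyendo t = 2, encontramos a = -4.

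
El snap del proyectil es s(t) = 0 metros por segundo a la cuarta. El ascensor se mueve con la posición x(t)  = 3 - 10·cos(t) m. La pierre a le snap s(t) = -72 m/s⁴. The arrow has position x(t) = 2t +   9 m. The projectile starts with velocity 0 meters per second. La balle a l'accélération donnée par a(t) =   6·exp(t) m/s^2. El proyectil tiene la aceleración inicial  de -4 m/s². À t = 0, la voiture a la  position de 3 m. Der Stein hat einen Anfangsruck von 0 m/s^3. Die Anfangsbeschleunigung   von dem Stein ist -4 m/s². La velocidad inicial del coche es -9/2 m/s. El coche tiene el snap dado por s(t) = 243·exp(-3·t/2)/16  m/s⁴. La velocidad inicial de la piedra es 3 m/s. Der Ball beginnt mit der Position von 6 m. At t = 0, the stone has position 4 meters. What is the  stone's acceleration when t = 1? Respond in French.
Pour résoudre ceci, nous devons prendre 2 primitives de notre équation du snap s(t) = -72. La primitive du snap, avec j(0) = 0, donne le jerk: j(t) = -72·t. En prenant ∫j(t)dt et en appliquant a(0) = -4, nous trouvons a(t) = -36·t^2 - 4. De l'équation de l'accélération a(t) = -36·t^2 - 4, nous substituons t = 1 pour obtenir a = -40.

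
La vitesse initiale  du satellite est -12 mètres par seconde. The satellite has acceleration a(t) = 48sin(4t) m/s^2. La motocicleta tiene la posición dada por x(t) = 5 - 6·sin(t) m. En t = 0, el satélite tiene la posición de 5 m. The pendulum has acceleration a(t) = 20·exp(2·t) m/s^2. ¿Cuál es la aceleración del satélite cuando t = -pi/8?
Usando a(t) = 48·sin(4·t) y sustituyendo t = -pi/8, encontramos a = -48.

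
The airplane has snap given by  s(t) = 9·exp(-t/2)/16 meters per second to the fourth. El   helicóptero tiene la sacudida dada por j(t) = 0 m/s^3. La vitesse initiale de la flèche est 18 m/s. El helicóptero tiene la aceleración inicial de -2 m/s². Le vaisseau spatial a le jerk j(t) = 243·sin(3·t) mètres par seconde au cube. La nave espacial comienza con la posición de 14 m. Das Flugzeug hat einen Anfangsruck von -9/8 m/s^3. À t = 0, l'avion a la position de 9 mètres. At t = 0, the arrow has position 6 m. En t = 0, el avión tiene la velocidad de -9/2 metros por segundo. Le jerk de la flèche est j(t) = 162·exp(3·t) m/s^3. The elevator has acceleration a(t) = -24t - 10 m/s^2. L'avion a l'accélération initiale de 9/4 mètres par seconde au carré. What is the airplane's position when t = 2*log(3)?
We must find the antiderivative of our snap equation s(t) = 9·exp(-t/2)/16 4 times. Finding the integral of s(t) and using j(0) = -9/8: j(t) = -9·exp(-t/2)/8. Taking ∫j(t)dt and applying a(0) = 9/4, we find a(t) = 9·exp(-t/2)/4. Finding the integral of a(t) and using v(0) = -9/2: v(t) = -9·exp(-t/2)/2. Taking ∫v(t)dt and applying x(0) = 9, we find x(t) = 9·exp(-t/2). Using x(t) = 9·exp(-t/2) and substituting t = 2*log(3), we find x = 3.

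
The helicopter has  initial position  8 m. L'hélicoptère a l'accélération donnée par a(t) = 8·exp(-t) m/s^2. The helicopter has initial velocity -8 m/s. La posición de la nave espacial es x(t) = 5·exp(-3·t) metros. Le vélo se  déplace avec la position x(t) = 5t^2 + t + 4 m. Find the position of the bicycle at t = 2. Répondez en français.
En utilisant x(t) = 5·t^2 + t + 4 et en substituant t = 2, nous trouvons x = 26.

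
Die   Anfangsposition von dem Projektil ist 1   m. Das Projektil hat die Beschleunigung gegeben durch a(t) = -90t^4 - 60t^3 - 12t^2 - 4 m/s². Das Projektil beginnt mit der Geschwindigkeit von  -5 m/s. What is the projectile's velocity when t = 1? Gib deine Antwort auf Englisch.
To find the answer, we compute 1 antiderivative of a(t) = -90·t^4 - 60·t^3 - 12·t^2 - 4. Finding the integral of a(t) and using v(0) = -5: v(t) = -18·t^5 - 15·t^4 - 4·t^3 - 4·t - 5. We have velocity v(t) = -18·t^5 - 15·t^4 - 4·t^3 - 4·t - 5. Substituting t = 1: v(1) = -46.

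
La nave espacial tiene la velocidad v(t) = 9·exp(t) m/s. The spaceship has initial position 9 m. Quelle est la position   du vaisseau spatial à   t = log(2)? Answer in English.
To solve this, we need to take 1 integral of our velocity equation v(t) = 9·exp(t). The antiderivative of velocity is position. Using x(0) = 9, we get x(t) = 9·exp(t). From the given position equation x(t) = 9·exp(t), we substitute t = log(2) to get x = 18.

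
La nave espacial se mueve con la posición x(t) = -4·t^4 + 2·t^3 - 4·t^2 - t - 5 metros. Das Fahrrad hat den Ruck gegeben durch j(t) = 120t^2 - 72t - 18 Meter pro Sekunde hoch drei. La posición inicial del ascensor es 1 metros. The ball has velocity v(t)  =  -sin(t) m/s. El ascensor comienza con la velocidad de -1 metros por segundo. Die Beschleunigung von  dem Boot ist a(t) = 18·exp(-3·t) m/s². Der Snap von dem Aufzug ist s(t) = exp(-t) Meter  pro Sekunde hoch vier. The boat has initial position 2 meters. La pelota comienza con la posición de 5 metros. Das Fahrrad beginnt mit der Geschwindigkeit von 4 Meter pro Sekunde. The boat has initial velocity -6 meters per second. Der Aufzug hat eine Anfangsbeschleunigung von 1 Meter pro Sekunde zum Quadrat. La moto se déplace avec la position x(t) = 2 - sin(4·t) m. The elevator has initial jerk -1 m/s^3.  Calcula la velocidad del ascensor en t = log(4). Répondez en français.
Nous devons trouver l'intégrale de notre équation du snap s(t) = exp(-t) 3 fois. En intégrant le snap et en utilisant la condition initiale j(0) = -1, nous obtenons j(t) = -exp(-t). La primitive du jerk, avec a(0) = 1, donne l'accélération: a(t) = exp(-t). En intégrant l'accélération et en utilisant la condition initiale v(0) = -1, nous obtenons v(t) = -exp(-t). En utilisant v(t) = -exp(-t) et en substituant t = log(4), nous trouvons v = -1/4.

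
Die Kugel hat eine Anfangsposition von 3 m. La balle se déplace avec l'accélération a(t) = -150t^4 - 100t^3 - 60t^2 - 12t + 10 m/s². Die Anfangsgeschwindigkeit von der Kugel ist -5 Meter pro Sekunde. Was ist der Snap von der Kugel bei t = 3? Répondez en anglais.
Starting from acceleration a(t) = -150·t^4 - 100·t^3 - 60·t^2 - 12·t + 10, we take 2 derivatives. The derivative of acceleration gives jerk: j(t) = -600·t^3 - 300·t^2 - 120·t - 12. Taking d/dt of j(t), we find s(t) = -1800·t^2 - 600·t - 120. From the given snap equation s(t) = -1800·t^2 - 600·t - 120, we substitute t = 3 to get s = -18120.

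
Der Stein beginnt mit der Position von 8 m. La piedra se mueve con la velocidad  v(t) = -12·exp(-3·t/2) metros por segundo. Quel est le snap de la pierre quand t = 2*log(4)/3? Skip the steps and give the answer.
Le snap à t = 2*log(4)/3 est s = 81/8.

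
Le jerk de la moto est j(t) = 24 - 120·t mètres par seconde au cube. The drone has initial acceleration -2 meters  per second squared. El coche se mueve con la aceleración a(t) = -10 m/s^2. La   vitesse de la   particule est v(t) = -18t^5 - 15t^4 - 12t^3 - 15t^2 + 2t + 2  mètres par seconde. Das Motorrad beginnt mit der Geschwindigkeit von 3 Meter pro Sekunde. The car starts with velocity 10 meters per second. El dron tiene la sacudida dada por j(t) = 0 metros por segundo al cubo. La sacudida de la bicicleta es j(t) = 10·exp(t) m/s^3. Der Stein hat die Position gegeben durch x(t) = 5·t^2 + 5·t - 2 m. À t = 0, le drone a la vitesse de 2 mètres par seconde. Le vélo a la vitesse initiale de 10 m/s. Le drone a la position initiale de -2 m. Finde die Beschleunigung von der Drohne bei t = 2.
Wir müssen unsere Gleichung für den Ruck j(t) = 0 1-mal integrieren. Das Integral von dem Ruck, mit a(0) = -2, ergibt die Beschleunigung: a(t) = -2. Mit a(t) = -2 und Einsetzen von t = 2, finden wir a = -2.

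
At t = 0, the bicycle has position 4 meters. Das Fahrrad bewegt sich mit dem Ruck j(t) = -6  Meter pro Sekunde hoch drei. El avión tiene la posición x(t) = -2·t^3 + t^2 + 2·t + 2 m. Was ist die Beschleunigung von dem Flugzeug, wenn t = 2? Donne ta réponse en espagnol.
Partiendo de la posición x(t) = -2·t^3 + t^2 + 2·t + 2, tomamos 2 derivadas. Derivando la posición, obtenemos la velocidad: v(t) = -6·t^2 + 2·t + 2. Tomando d/dt de v(t), encontramos a(t) = 2 - 12·t. De la ecuación de la aceleración a(t) = 2 - 12·t, sustituimos t = 2 para obtener a = -22.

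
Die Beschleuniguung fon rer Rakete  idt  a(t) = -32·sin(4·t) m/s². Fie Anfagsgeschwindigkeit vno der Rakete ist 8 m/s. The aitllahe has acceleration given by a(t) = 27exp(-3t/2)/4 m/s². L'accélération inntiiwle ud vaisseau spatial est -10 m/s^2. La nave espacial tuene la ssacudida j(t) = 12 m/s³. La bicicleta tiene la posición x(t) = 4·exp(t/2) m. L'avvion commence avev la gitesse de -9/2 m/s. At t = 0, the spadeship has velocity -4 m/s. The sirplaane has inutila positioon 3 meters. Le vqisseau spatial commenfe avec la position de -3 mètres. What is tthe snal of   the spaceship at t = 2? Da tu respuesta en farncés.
Nous devons dériver notre équation du jerk j(t) = 12 1 fois. En dérivant le jerk, nous obtenons le snap: s(t) = 0. De l'équation du snap s(t) = 0, nous substituons t = 2 pour obtenir s = 0.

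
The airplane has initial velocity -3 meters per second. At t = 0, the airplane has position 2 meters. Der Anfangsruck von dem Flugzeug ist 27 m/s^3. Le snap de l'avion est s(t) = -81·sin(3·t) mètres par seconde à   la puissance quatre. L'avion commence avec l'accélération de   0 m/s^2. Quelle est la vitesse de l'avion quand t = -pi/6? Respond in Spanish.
Partiendo del snap s(t) = -81·sin(3·t), tomamos 3 integrales. Integrando el snap y usando la condición inicial j(0) = 27, obtenemos j(t) = 27·cos(3·t). Tomando ∫j(t)dt y aplicando a(0) = 0, encontramos a(t) = 9·sin(3·t). Integrando la aceleración y usando la condición inicial v(0) = -3, obtenemos v(t) = -3·cos(3·t). Usando v(t) = -3·cos(3·t) y sustituyendo t = -pi/6, encontramos v = 0.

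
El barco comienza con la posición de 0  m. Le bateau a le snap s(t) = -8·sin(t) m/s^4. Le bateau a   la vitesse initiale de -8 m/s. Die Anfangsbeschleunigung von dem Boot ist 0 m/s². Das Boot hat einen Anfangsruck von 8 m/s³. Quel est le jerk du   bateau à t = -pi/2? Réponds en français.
En partant du snap s(t) = -8·sin(t), nous prenons 1 primitive. En prenant ∫s(t)dt et en appliquant j(0) = 8, nous trouvons j(t) = 8·cos(t). En utilisant j(t) = 8·cos(t) et en substituant t = -pi/2, nous trouvons j = 0.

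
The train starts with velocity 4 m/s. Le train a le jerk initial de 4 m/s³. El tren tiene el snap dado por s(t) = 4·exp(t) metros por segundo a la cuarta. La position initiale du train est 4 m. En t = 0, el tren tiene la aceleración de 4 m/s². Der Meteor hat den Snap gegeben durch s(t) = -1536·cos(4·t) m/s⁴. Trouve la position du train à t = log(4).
En partant du snap s(t) = 4·exp(t), nous prenons 4 primitives. La primitive du snap est le jerk. En utilisant j(0) = 4, nous obtenons j(t) = 4·exp(t). En prenant ∫j(t)dt et en appliquant a(0) = 4, nous trouvons a(t) = 4·exp(t). L'intégrale de l'accélération est la vitesse. En utilisant v(0) = 4, nous obtenons v(t) = 4·exp(t). En intégrant la vitesse et en utilisant la condition initiale x(0) = 4, nous obtenons x(t) = 4·exp(t). Nous avons la position x(t) = 4·exp(t). En substituant t = log(4): x(log(4)) = 16.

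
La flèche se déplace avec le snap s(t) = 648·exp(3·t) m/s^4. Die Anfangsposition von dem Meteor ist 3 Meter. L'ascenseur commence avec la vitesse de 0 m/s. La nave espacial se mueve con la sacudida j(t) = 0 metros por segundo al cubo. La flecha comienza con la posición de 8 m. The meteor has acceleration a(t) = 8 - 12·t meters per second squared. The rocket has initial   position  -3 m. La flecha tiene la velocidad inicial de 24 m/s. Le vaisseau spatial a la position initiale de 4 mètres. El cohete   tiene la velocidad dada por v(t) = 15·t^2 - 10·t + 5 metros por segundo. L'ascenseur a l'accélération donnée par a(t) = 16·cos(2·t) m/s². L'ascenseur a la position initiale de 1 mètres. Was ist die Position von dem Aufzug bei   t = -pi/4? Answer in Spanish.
Para resolver esto, necesitamos tomar 2 antiderivadas de nuestra ecuación de la aceleración a(t) = 16·cos(2·t). Tomando ∫a(t)dt y aplicando v(0) = 0, encontramos v(t) = 8·sin(2·t). Integrando la velocidad y usando la condición inicial x(0) = 1, obtenemos x(t) = 5 - 4·cos(2·t). Tenemos la posición x(t) = 5 - 4·cos(2·t). Sustituyendo t = -pi/4: x(-pi/4) = 5.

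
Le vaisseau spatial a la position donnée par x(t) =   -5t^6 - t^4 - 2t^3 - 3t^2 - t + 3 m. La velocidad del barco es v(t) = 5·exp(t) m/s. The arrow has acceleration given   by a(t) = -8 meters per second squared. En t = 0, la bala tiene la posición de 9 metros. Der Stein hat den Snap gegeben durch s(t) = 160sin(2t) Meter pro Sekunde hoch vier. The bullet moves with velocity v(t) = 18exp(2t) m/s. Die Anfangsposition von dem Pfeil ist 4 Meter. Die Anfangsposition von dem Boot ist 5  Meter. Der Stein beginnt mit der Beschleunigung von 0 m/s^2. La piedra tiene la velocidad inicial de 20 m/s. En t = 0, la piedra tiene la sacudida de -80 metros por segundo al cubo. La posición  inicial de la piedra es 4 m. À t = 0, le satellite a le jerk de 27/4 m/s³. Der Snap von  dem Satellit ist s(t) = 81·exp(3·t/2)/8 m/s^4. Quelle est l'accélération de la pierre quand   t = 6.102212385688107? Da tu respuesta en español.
Para resolver esto, necesitamos tomar 2 antiderivadas de nuestra ecuación del snap s(t) = 160·sin(2·t). La integral del snap, con j(0) = -80, da la sacudida: j(t) = -80·cos(2·t). Integrando la sacudida y usando la condición inicial a(0) = 0, obtenemos a(t) = -40·sin(2·t). De la ecuación de la aceleración a(t) = -40·sin(2·t), sustituimos t = 6.102212385688107 para obtener a = 14.1637869393754.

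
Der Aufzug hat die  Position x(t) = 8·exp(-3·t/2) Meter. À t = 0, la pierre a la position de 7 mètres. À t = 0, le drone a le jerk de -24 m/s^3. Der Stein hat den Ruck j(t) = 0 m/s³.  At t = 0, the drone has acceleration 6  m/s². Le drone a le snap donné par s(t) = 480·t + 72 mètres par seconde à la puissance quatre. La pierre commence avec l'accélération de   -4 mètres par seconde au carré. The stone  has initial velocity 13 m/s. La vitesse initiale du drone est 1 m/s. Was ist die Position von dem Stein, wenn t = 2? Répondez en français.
En partant du jerk j(t) = 0, nous prenons 3 primitives. L'intégrale du jerk, avec a(0) = -4, donne l'accélération: a(t) = -4. En intégrant l'accélération et en utilisant la condition initiale v(0) = 13, nous obtenons v(t) = 13 - 4·t. La primitive de la vitesse, avec x(0) = 7, donne la position: x(t) = -2·t^2 + 13·t + 7. En utilisant x(t) = -2·t^2 + 13·t + 7 et en substituant t = 2, nous trouvons x = 25.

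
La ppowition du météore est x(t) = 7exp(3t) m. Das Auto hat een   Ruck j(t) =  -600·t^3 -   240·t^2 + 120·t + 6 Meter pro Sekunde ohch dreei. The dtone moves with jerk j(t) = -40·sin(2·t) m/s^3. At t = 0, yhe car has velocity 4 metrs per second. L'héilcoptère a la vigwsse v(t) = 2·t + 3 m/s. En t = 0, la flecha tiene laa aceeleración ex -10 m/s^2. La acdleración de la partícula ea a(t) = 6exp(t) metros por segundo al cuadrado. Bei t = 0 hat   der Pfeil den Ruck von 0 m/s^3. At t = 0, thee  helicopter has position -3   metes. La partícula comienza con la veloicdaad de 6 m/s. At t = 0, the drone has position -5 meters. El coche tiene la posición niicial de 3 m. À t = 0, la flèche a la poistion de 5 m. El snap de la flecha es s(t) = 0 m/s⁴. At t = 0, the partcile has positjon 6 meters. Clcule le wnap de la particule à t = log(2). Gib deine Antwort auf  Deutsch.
Um dies zu lösen, müssen wir 2 Ableitungen unserer Gleichung für die Beschleunigung a(t) = 6·exp(t) nehmen. Durch Ableiten von der Beschleunigung erhalten wir den Ruck: j(t) = 6·exp(t). Durch Ableiten von dem Ruck erhalten wir den Snap: s(t) = 6·exp(t). Aus der Gleichung für den Snap s(t) = 6·exp(t), setzen wir t = log(2) ein und erhalten s = 12.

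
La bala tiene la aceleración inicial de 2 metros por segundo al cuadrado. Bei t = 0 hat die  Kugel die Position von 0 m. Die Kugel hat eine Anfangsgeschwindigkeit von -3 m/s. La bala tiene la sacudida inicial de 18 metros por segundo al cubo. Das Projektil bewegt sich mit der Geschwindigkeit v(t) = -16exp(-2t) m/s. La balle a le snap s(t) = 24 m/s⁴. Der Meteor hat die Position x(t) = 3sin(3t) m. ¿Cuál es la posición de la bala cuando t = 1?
Partiendo del snap s(t) = 24, tomamos 4 antiderivadas. La antiderivada del snap, con j(0) = 18, da la sacudida: j(t) = 24·t + 18. Tomando ∫j(t)dt y aplicando a(0) = 2, encontramos a(t) = 12·t^2 + 18·t + 2. La integral de la aceleración es la velocidad. Usando v(0) = -3, obtenemos v(t) = 4·t^3 + 9·t^2 + 2·t - 3. Tomando ∫v(t)dt y aplicando x(0) = 0, encontramos x(t) = t^4 + 3·t^3 + t^2 - 3·t. De la ecuación de la posición x(t) = t^4 + 3·t^3 + t^2 - 3·t, sustituimos t = 1 para obtener x = 2.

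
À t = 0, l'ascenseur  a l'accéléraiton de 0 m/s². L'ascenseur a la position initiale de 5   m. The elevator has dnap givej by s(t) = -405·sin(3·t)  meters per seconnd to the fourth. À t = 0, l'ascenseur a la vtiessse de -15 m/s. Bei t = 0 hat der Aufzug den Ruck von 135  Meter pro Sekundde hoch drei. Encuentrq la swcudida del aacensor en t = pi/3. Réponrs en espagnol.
Debemos encontrar la integral de nuestra ecuación del snap s(t) = -405·sin(3·t) 1 vez. Tomando ∫s(t)dt y aplicando j(0) = 135, encontramos j(t) = 135·cos(3·t). Usando j(t) = 135·cos(3·t) y sustituyendo t = pi/3, encontramos j = -135.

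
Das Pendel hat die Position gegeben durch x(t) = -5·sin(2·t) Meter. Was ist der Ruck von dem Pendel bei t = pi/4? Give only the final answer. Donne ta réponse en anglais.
The jerk at t = pi/4 is j = 0.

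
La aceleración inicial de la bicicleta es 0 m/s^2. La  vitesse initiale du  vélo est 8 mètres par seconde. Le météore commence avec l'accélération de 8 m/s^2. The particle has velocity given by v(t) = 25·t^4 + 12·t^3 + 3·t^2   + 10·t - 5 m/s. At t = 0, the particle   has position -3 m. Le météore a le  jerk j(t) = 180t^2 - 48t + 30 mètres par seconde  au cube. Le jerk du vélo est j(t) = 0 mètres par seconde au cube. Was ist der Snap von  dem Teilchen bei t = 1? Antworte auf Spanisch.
Debemos derivar nuestra ecuación de la velocidad v(t) = 25·t^4 + 12·t^3 + 3·t^2 + 10·t - 5 3 veces. La derivada de la velocidad da la aceleración: a(t) = 100·t^3 + 36·t^2 + 6·t + 10. La derivada de la aceleración da la sacudida: j(t) = 300·t^2 + 72·t + 6. Derivando la sacudida, obtenemos el snap: s(t) = 600·t + 72. De la ecuación del snap s(t) = 600·t + 72, sustituimos t = 1 para obtener s = 672.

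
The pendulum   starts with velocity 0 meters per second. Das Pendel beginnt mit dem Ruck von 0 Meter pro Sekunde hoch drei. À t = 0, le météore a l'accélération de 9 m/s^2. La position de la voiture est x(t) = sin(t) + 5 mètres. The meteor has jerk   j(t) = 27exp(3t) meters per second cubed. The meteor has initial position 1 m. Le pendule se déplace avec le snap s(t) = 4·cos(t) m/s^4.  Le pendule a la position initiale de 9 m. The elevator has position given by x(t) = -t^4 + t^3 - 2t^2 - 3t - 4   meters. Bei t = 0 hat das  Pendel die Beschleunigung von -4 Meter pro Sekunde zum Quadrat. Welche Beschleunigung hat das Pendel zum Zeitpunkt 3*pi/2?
Ausgehend von dem Snap s(t) = 4·cos(t), nehmen wir 2 Stammfunktionen. Durch Integration von dem Snap und Verwendung der Anfangsbedingung j(0) = 0, erhalten wir j(t) = 4·sin(t). Mit ∫j(t)dt und Anwendung von a(0) = -4, finden wir a(t) = -4·cos(t). Wir haben die Beschleunigung a(t) = -4·cos(t). Durch Einsetzen von t = 3*pi/2: a(3*pi/2) = 0.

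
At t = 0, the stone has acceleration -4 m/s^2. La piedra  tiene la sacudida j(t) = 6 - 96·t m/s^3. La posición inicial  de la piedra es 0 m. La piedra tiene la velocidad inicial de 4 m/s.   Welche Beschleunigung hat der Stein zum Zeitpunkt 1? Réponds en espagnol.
Debemos encontrar la integral de nuestra ecuación de la sacudida j(t) = 6 - 96·t 1 vez. Tomando ∫j(t)dt y aplicando a(0) = -4, encontramos a(t) = -48·t^2 + 6·t - 4. Usando a(t) = -48·t^2 + 6·t - 4 y sustituyendo t = 1, encontramos a = -46.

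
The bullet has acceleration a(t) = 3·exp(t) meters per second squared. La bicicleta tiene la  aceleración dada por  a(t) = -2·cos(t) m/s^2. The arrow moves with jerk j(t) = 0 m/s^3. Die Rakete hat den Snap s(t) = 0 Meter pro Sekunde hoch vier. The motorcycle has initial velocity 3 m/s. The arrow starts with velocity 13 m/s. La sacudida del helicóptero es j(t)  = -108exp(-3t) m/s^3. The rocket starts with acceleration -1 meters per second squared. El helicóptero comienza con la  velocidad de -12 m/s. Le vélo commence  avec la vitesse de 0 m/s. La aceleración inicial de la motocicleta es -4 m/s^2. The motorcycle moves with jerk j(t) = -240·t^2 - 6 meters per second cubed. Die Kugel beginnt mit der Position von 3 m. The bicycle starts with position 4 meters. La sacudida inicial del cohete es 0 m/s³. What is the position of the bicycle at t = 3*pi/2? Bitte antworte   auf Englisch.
To find the answer, we compute 2 antiderivatives of a(t) = -2·cos(t). The antiderivative of acceleration, with v(0) = 0, gives velocity: v(t) = -2·sin(t). Taking ∫v(t)dt and applying x(0) = 4, we find x(t) = 2·cos(t) + 2. From the given position equation x(t) = 2·cos(t) + 2, we substitute t = 3*pi/2 to get x = 2.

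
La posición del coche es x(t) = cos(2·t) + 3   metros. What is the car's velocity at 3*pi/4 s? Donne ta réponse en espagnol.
Debemos derivar nuestra ecuación de la posición x(t) = cos(2·t) + 3 1 vez. Derivando la posición, obtenemos la velocidad: v(t) = -2·sin(2·t). Usando v(t) = -2·sin(2·t) y sustituyendo t = 3*pi/4, encontramos v = 2.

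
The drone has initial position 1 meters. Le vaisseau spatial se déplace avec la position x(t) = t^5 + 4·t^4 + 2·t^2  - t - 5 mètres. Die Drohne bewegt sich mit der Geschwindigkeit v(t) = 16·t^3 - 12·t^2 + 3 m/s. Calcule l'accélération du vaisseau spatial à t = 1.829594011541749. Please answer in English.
We must differentiate our position equation x(t) = t^5 + 4·t^4 + 2·t^2 - t - 5 2 times. Taking d/dt of x(t), we find v(t) = 5·t^4 + 16·t^3 + 4·t - 1. The derivative of velocity gives acceleration: a(t) = 20·t^3 + 48·t^2 + 4. From the given acceleration equation a(t) = 20·t^3 + 48·t^2 + 4, we substitute t = 1.829594011541749 to get a = 287.164065071088.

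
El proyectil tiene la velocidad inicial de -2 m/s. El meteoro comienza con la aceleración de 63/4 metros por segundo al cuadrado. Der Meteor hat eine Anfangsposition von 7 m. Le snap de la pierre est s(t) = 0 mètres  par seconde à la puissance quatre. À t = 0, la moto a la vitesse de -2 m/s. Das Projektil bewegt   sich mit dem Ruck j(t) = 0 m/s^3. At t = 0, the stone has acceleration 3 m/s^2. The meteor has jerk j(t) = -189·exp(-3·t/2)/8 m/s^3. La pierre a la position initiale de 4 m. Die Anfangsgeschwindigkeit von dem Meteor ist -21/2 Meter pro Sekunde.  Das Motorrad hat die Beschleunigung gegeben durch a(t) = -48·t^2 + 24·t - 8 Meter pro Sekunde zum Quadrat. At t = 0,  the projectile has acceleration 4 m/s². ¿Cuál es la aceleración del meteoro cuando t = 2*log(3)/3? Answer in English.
Starting from jerk j(t) = -189·exp(-3·t/2)/8, we take 1 integral. The antiderivative of jerk is acceleration. Using a(0) = 63/4, we get a(t) = 63·exp(-3·t/2)/4. We have acceleration a(t) = 63·exp(-3·t/2)/4. Substituting t = 2*log(3)/3: a(2*log(3)/3) = 21/4.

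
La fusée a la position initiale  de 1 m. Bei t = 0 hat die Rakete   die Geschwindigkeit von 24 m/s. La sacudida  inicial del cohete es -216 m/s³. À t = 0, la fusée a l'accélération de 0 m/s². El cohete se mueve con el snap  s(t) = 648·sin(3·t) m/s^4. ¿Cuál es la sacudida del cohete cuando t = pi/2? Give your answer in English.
To solve this, we need to take 1 integral of our snap equation s(t) = 648·sin(3·t). The antiderivative of snap, with j(0) = -216, gives jerk: j(t) = -216·cos(3·t). Using j(t) = -216·cos(3·t) and substituting t = pi/2, we find j = 0.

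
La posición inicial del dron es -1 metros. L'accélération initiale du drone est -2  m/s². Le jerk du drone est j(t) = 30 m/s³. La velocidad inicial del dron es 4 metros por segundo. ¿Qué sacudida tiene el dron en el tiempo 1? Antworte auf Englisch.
Using j(t) = 30 and substituting t = 1, we find j = 30.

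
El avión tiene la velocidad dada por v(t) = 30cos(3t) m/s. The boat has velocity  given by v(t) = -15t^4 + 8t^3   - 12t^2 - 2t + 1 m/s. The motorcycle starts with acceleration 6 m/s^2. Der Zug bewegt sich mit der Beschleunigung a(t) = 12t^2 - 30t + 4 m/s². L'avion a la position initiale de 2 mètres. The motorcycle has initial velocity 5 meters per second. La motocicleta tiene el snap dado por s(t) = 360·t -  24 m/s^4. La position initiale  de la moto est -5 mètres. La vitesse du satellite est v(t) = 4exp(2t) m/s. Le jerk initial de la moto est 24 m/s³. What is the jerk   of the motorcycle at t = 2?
Starting from snap s(t) = 360·t - 24, we take 1 antiderivative. The antiderivative of snap, with j(0) = 24, gives jerk: j(t) = 180·t^2 - 24·t + 24. Using j(t) = 180·t^2 - 24·t + 24 and substituting t = 2, we find j = 696.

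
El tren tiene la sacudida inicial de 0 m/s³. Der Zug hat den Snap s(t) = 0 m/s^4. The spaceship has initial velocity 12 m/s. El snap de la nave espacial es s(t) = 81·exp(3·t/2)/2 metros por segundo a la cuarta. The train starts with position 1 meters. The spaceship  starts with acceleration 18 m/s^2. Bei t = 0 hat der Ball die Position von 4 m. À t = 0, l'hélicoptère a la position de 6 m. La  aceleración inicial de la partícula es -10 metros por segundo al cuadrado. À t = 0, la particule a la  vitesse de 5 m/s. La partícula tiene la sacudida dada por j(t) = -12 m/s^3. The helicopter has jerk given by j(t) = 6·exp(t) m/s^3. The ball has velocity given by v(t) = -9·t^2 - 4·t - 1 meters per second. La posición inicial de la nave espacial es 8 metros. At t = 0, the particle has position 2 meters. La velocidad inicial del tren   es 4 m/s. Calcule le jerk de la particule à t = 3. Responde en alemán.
Mit j(t) = -12 und Einsetzen von t = 3, finden wir j = -12.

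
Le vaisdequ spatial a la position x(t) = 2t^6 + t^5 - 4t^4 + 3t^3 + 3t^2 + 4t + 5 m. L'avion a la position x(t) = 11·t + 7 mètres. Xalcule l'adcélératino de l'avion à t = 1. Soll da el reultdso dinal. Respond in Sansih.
En t = 1, a = 0.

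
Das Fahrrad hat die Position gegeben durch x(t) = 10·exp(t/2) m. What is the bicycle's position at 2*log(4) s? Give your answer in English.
Using x(t) = 10·exp(t/2) and substituting t = 2*log(4), we find x = 40.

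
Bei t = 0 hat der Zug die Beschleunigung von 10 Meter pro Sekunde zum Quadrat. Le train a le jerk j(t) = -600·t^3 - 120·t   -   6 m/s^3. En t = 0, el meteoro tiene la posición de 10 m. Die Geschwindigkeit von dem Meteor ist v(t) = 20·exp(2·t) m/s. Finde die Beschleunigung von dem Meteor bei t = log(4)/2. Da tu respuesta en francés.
Nous devons dériver notre équation de la vitesse v(t) = 20·exp(2·t) 1 fois. La dérivée de la vitesse donne l'accélération: a(t) = 40·exp(2·t). En utilisant a(t) = 40·exp(2·t) et en substituant t = log(4)/2, nous trouvons a = 160.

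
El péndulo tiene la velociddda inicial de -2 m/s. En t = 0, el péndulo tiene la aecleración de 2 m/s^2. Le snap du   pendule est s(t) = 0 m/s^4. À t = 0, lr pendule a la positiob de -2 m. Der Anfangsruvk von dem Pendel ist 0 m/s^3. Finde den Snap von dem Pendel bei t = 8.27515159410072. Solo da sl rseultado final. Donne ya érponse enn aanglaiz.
The snap at t = 8.27515159410072 is s = 0.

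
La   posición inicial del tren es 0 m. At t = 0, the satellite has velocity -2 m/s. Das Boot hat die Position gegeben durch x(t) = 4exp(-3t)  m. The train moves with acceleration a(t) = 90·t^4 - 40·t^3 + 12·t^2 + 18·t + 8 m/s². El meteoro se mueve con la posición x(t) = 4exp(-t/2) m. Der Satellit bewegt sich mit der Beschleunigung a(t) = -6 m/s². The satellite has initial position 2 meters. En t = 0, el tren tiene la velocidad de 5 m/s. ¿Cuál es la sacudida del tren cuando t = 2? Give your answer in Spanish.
Partiendo de la aceleración a(t) = 90·t^4 - 40·t^3 + 12·t^2 + 18·t + 8, tomamos 1 derivada. Tomando d/dt de a(t), encontramos j(t) = 360·t^3 - 120·t^2 + 24·t + 18. Tenemos la sacudida j(t) = 360·t^3 - 120·t^2 + 24·t + 18. Sustituyendo t = 2: j(2) = 2466.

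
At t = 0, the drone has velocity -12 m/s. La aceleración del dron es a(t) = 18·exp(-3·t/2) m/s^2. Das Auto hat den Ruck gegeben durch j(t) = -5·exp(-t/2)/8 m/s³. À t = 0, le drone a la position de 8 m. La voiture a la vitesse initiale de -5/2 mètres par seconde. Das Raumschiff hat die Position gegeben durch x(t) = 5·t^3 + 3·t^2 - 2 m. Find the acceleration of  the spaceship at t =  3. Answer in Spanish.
Partiendo de la posición x(t) = 5·t^3 + 3·t^2 - 2, tomamos 2 derivadas. Derivando la posición, obtenemos la velocidad: v(t) = 15·t^2 + 6·t. Tomando d/dt de v(t), encontramos a(t) = 30·t + 6. De la ecuación de la aceleración a(t) = 30·t + 6, sustituimos t = 3 para obtener a = 96.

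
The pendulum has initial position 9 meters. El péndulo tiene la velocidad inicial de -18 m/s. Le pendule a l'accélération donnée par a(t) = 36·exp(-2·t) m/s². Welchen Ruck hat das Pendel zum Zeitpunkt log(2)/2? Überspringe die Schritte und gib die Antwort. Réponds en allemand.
Bei t = log(2)/2, j = -36.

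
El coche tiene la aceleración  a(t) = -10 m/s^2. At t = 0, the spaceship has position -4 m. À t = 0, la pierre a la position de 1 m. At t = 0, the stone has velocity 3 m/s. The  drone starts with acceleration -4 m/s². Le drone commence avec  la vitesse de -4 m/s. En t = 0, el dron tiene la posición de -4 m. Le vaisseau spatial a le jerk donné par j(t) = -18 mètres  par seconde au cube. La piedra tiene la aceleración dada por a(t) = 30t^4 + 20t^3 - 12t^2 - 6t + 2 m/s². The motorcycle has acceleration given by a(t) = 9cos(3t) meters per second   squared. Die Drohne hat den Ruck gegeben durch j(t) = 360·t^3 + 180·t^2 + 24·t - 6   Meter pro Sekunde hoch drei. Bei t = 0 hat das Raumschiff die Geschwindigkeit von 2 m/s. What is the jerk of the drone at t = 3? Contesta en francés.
Nous avons le jerk j(t) = 360·t^3 + 180·t^2 + 24·t - 6. En substituant t = 3: j(3) = 11406.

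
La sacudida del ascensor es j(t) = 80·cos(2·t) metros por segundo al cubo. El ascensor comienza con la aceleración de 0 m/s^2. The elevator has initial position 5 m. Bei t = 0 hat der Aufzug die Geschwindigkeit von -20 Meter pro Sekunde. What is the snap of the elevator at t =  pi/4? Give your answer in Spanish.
Debemos derivar nuestra ecuación de la sacudida j(t) = 80·cos(2·t) 1 vez. La derivada de la sacudida da el snap: s(t) = -160·sin(2·t). Usando s(t) = -160·sin(2·t) y sustituyendo t = pi/4, encontramos s = -160.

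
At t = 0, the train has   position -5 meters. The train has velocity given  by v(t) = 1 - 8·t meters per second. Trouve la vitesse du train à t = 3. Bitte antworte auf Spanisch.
De la ecuación de la velocidad v(t) = 1 - 8·t, sustituimos t = 3 para obtener v = -23.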